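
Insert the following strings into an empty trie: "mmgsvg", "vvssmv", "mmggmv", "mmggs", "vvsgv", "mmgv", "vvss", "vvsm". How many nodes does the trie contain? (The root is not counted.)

20

Trace insertions, counting only characters that open a new branch:
  "mmgsvg" → 6 new (m, m, g, s, v, g)
  "vvssmv" → 6 new (v, v, s, s, m, v)
  "mmggmv" → prefix "mmg" already present; 3 new (g, m, v)
  "mmggs" → prefix "mmgg" already present; 1 new (s)
  "vvsgv" → prefix "vvs" already present; 2 new (g, v)
  "mmgv" → prefix "mmg" already present; 1 new (v)
  "vvss" → prefix "vvss" already present; 0 new (none)
  "vvsm" → prefix "vvs" already present; 1 new (m)
Total nodes = 6 + 6 + 3 + 1 + 2 + 1 + 0 + 1 = 20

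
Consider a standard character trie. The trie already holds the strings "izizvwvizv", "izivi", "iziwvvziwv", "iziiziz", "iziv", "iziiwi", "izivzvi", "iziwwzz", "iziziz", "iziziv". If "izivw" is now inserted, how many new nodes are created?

1

"iziv" is already a path in the trie; the remaining "w" must be added.
New nodes needed: |"izivw"| − 4 = 5 − 4 = 1.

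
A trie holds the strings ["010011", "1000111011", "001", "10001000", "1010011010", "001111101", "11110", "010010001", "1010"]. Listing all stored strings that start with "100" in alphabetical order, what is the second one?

1000111011

DFS of the "100" subtree visits, in order: "10001000", "1000111011"
The 2nd is 1000111011.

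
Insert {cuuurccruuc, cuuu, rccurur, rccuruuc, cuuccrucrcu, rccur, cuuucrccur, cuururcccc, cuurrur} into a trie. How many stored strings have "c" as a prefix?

Filter for entries beginning with "c":
Matches: "cuuccrucrcu", "cuurrur", "cuururcccc", "cuuu", "cuuucrccur", "cuuurccruuc"
Count: 6

6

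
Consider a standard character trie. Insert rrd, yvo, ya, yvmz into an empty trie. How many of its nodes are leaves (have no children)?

4

Leaves are exactly the stored words that no other stored word extends.
Those words: "rrd", "ya", "yvmz", "yvo"
Leaf count: 4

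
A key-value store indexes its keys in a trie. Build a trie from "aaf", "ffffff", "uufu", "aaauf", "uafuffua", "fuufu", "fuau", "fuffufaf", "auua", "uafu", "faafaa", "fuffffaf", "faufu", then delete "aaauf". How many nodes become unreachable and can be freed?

A node on "aaauf"'s path can go only if nothing else ends at it or branches off below it.
The suffix "auf" (3 nodes) is used only by "aaauf"; the node for "aa" still has the child "f", so pruning stops there.
Nodes removed: 3

3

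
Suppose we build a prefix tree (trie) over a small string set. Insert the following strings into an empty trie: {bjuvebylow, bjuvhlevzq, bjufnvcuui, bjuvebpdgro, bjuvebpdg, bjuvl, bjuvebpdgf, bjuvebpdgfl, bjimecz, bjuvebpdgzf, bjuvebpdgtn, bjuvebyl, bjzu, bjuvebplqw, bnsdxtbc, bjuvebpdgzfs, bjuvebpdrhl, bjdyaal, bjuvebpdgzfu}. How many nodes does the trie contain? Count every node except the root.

62

Trace insertions, counting only characters that open a new branch:
  "bjuvebylow" → 10 new (b, j, u, v, e, b, y, l, o, w)
  "bjuvhlevzq" → prefix "bjuv" already present; 6 new (h, l, e, v, z, q)
  "bjufnvcuui" → prefix "bju" already present; 7 new (f, n, v, c, u, u, i)
  "bjuvebpdgro" → prefix "bjuveb" already present; 5 new (p, d, g, r, o)
  "bjuvebpdg" → prefix "bjuvebpdg" already present; 0 new (none)
  "bjuvl" → prefix "bjuv" already present; 1 new (l)
  "bjuvebpdgf" → prefix "bjuvebpdg" already present; 1 new (f)
  "bjuvebpdgfl" → prefix "bjuvebpdgf" already present; 1 new (l)
  "bjimecz" → prefix "bj" already present; 5 new (i, m, e, c, z)
  "bjuvebpdgzf" → prefix "bjuvebpdg" already present; 2 new (z, f)
  "bjuvebpdgtn" → prefix "bjuvebpdg" already present; 2 new (t, n)
  "bjuvebyl" → prefix "bjuvebyl" already present; 0 new (none)
  "bjzu" → prefix "bj" already present; 2 new (z, u)
  "bjuvebplqw" → prefix "bjuvebp" already present; 3 new (l, q, w)
  "bnsdxtbc" → prefix "b" already present; 7 new (n, s, d, x, t, b, c)
  "bjuvebpdgzfs" → prefix "bjuvebpdgzf" already present; 1 new (s)
  "bjuvebpdrhl" → prefix "bjuvebpd" already present; 3 new (r, h, l)
  "bjdyaal" → prefix "bj" already present; 5 new (d, y, a, a, l)
  "bjuvebpdgzfu" → prefix "bjuvebpdgzf" already present; 1 new (u)
Total nodes = 10 + 6 + 7 + 5 + 0 + 1 + 1 + 1 + 5 + 2 + 2 + 0 + 2 + 3 + 7 + 1 + 3 + 5 + 1 = 62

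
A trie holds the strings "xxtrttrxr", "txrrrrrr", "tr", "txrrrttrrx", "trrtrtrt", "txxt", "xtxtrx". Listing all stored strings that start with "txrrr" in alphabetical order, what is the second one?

txrrrttrrx

DFS of the "txrrr" subtree visits, in order: "txrrrrrr", "txrrrttrrx"
Position 2: txrrrttrrx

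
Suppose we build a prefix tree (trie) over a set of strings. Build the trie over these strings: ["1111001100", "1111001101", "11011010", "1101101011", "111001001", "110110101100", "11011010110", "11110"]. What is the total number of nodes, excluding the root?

27

Trace insertions, counting only characters that open a new branch:
  "1111001100" → 10 new (1, 1, 1, 1, 0, 0, 1, 1, 0, 0)
  "1111001101" → prefix "111100110" already present; 1 new (1)
  "11011010" → prefix "11" already present; 6 new (0, 1, 1, 0, 1, 0)
  "1101101011" → prefix "11011010" already present; 2 new (1, 1)
  "111001001" → prefix "111" already present; 6 new (0, 0, 1, 0, 0, 1)
  "110110101100" → prefix "1101101011" already present; 2 new (0, 0)
  "11011010110" → prefix "11011010110" already present; 0 new (none)
  "11110" → prefix "11110" already present; 0 new (none)
Total nodes = 10 + 1 + 6 + 2 + 6 + 2 + 0 + 0 = 27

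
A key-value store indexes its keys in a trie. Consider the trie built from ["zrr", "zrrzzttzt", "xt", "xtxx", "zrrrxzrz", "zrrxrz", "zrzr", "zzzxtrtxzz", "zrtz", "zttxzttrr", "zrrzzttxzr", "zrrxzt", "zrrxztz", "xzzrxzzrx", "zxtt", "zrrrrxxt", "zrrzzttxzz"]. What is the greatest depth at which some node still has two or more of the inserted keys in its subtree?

9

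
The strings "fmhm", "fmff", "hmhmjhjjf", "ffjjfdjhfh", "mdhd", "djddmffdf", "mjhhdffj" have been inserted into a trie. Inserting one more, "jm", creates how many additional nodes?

Nothing in the trie begins with "j"; the whole of "jm" is new.
2 − 0 = 2 new nodes.

2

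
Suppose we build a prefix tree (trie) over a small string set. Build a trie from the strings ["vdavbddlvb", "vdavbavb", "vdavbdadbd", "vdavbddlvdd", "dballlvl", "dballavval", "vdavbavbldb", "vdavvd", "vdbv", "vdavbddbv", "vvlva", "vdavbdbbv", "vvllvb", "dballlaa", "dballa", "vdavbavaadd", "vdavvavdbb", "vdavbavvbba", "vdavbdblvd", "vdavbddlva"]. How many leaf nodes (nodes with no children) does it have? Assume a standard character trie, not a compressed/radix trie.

Leaves are exactly the stored words that no other stored word extends.
Those words: "dballavval", "dballlaa", "dballlvl", "vdavbavaadd", "vdavbavbldb", "vdavbavvbba", "vdavbdadbd", "vdavbdbbv", "vdavbdblvd", "vdavbddbv", "vdavbddlva", "vdavbddlvb", "vdavbddlvdd", "vdavvavdbb", "vdavvd", "vdbv", "vvllvb", "vvlva"
Leaf count: 18

18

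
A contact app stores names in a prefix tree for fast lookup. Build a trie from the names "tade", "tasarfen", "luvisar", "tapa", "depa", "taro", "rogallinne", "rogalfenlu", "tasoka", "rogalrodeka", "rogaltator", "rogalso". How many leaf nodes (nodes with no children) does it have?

12

Leaves are exactly the stored words that no other stored word extends.
Those words: "depa", "luvisar", "rogalfenlu", "rogallinne", "rogalrodeka", "rogalso", "rogaltator", "tade", "tapa", "taro", "tasarfen", "tasoka"
Leaf count: 12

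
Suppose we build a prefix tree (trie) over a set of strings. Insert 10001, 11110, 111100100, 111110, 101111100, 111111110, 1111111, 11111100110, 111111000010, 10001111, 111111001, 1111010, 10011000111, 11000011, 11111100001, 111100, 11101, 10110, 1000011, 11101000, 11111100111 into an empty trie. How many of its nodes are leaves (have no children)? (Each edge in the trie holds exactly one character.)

14

A leaf is a node with no children — equivalently, the end of a word that is not a proper prefix of any other stored word.
Those words: "1000011", "10001111", "10011000111", "10110", "101111100", "11000011", "11101000", "111100100", "1111010", "111110", "111111000010", "11111100110", "11111100111", "111111110"
Leaf count: 14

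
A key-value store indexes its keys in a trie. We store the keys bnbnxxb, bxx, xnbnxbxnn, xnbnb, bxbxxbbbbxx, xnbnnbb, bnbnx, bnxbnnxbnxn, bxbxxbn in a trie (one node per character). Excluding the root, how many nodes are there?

Trace insertions, counting only characters that open a new branch:
  "bnbnxxb" → 7 new (b, n, b, n, x, x, b)
  "bxx" → prefix "b" already present; 2 new (x, x)
  "xnbnxbxnn" → 9 new (x, n, b, n, x, b, x, n, n)
  "xnbnb" → prefix "xnbn" already present; 1 new (b)
  "bxbxxbbbbxx" → prefix "bx" already present; 9 new (b, x, x, b, b, b, b, x, x)
  "xnbnnbb" → prefix "xnbn" already present; 3 new (n, b, b)
  "bnbnx" → prefix "bnbnx" already present; 0 new (none)
  "bnxbnnxbnxn" → prefix "bn" already present; 9 new (x, b, n, n, x, b, n, x, n)
  "bxbxxbn" → prefix "bxbxxb" already present; 1 new (n)
Total nodes = 7 + 2 + 9 + 1 + 9 + 3 + 0 + 9 + 1 = 41

41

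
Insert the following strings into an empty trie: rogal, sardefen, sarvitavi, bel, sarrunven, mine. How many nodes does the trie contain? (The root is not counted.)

32

Count nodes per top-level branch (shared prefixes stored once):
  'b'-branch (bel): 3 nodes
  'm'-branch (mine): 4 nodes
  'r'-branch (rogal): 5 nodes
  's'-branch (sardefen, sarrunven, sarvitavi): 20 nodes
Sum: 32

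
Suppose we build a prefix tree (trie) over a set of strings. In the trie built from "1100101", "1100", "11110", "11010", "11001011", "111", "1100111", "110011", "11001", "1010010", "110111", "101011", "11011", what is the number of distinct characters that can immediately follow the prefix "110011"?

1

The children of the "110011" node are the distinct next characters among strings starting with "110011".
Distinct next characters after "110011": 1.
That node has 1 child edge.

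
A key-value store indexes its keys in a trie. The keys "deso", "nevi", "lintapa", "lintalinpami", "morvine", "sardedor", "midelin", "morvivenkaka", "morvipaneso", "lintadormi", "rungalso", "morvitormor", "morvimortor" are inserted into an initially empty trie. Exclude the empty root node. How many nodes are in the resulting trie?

81

Insert word by word; a character creates a node only if that edge doesn't already exist:
  "deso" → 4 new (d, e, s, o)
  "nevi" → 4 new (n, e, v, i)
  "lintapa" → 7 new (l, i, n, t, a, p, a)
  "lintalinpami" → prefix "linta" already present; 7 new (l, i, n, p, a, m, i)
  "morvine" → 7 new (m, o, r, v, i, n, e)
  "sardedor" → 8 new (s, a, r, d, e, d, o, r)
  "midelin" → prefix "m" already present; 6 new (i, d, e, l, i, n)
  "morvivenkaka" → prefix "morvi" already present; 7 new (v, e, n, k, a, k, a)
  "morvipaneso" → prefix "morvi" already present; 6 new (p, a, n, e, s, o)
  "lintadormi" → prefix "linta" already present; 5 new (d, o, r, m, i)
  "rungalso" → 8 new (r, u, n, g, a, l, s, o)
  "morvitormor" → prefix "morvi" already present; 6 new (t, o, r, m, o, r)
  "morvimortor" → prefix "morvi" already present; 6 new (m, o, r, t, o, r)
Total nodes = 4 + 4 + 7 + 7 + 7 + 8 + 6 + 7 + 6 + 5 + 8 + 6 + 6 = 81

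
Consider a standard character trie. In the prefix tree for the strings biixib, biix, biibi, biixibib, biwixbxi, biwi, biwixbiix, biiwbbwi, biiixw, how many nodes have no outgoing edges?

Leaves are exactly the stored words that no other stored word extends.
Those words: "biibi", "biiixw", "biiwbbwi", "biixibib", "biwixbiix", "biwixbxi"
Leaf count: 6

6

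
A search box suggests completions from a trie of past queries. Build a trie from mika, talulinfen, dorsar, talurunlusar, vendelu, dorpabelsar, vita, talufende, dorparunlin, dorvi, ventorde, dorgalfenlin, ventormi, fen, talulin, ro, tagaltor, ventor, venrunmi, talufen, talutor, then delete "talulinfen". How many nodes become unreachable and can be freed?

3

After clearing the end-marker at "talulinfen", prune upward until reaching a node still needed by another word.
The suffix "fen" (3 nodes) is used only by "talulinfen"; "talulin" is itself a stored word, so pruning stops there.
Nodes removed: 3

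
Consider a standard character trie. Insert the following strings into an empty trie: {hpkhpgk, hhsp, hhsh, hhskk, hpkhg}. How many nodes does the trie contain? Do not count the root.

Trie structure (* marks end of a word):
(root)
└─ h
   ├─ h
   │  └─ s
   │     ├─ h *
   │     ├─ k
   │     │  └─ k *
   │     └─ p *
   └─ p
      └─ k
         └─ h
            ├─ g *
            └─ p
               └─ g
                  └─ k *
Counting every labelled node above: 14.

14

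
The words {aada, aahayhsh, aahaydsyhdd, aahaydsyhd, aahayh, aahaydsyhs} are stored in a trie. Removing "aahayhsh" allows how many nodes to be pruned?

2

After clearing the end-marker at "aahayhsh", prune upward until reaching a node still needed by another word.
The suffix "sh" (2 nodes) is used only by "aahayhsh"; "aahayh" is itself a stored word, so pruning stops there.
Nodes removed: 2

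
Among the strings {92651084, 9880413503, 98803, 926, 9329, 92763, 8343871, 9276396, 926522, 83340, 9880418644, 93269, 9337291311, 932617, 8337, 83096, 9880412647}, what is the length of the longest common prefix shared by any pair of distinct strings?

Equivalently: take the maximum, over all pairs, of their longest common prefix length.
e.g. "9880412647" and "9880413503" share the prefix "988041" of length 6; no pair shares a longer one.
Longest shared-prefix length: 6

6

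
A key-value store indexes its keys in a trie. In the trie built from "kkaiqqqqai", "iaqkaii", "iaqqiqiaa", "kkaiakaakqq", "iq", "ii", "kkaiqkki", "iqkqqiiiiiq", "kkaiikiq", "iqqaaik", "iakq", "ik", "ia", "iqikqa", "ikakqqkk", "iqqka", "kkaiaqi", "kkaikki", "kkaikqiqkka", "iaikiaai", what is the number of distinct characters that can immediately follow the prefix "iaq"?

2

The children of the "iaq" node are the distinct next characters among strings starting with "iaq".
Characters that immediately follow "iaq" among the stored strings: {k, q}.
That node has 2 child edges.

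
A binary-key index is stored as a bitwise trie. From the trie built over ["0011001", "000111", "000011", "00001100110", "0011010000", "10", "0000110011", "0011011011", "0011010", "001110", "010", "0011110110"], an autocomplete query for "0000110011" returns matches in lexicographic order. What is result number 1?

Filter for "0000110011…" and sort: "0000110011", "00001100110"
The 1st is 0000110011.

0000110011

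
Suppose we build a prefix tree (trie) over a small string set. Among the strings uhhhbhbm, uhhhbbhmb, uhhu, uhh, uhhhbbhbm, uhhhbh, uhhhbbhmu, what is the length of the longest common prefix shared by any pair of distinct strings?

Equivalently: take the maximum, over all pairs, of their longest common prefix length.
"uhhhbbhmb" and "uhhhbbhmu" agree on "uhhhbbhm" (8 characters) before diverging; nothing deeper is shared.
Longest shared-prefix length: 8

8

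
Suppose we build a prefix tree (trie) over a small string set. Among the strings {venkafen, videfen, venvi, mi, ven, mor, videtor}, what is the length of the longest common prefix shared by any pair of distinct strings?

4

Look for the deepest trie node that still has at least two words in its subtree.
e.g. "videfen" and "videtor" share the prefix "vide" of length 4; no pair shares a longer one.
Longest shared-prefix length: 4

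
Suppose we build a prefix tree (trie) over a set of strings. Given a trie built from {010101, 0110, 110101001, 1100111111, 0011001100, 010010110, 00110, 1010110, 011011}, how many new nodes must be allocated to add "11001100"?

2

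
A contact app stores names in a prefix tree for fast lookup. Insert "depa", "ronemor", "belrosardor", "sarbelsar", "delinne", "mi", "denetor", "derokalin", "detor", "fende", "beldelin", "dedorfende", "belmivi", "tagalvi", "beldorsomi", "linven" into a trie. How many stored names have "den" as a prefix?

Filter for entries beginning with "den":
Matches: "denetor"
Count: 1

1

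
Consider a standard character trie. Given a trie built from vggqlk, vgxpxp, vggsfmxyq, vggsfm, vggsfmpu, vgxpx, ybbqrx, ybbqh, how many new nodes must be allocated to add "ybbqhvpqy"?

The longest prefix of "ybbqhvpqy" already in the trie is "ybbqh" (length 5).
Each of the 4 remaining characters creates one node.

4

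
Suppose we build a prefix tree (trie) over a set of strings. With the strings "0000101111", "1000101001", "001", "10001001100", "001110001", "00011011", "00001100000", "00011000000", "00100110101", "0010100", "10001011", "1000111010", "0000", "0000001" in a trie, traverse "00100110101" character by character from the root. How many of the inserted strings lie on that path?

Walk "00100110101" from the root; an end-of-word marker is hit whenever a stored word is a prefix of "00100110101".
Prefixes of the query that are stored words: "001", "00100110101"
Count: 2

2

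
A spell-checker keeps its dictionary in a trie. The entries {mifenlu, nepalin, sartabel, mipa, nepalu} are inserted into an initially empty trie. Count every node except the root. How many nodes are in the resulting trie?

For each word, the new-node count is its length minus the longest prefix already in the trie:
  "mifenlu" → 7 new (m, i, f, e, n, l, u)
  "nepalin" → 7 new (n, e, p, a, l, i, n)
  "sartabel" → 8 new (s, a, r, t, a, b, e, l)
  "mipa" → prefix "mi" already present; 2 new (p, a)
  "nepalu" → prefix "nepal" already present; 1 new (u)
Total nodes = 7 + 7 + 8 + 2 + 1 = 25

25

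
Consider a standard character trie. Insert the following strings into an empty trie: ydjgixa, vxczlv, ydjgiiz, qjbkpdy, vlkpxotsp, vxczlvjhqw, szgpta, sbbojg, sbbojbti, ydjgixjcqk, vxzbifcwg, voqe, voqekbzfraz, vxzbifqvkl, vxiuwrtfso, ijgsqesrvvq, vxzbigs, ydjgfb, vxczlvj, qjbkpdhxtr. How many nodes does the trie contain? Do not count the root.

100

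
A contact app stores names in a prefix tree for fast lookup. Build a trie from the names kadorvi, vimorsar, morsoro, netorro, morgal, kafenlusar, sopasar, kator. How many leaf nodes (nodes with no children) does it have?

A leaf is a node with no children — equivalently, the end of a word that is not a proper prefix of any other stored word.
Those words: "kadorvi", "kafenlusar", "kator", "morgal", "morsoro", "netorro", "sopasar", "vimorsar"
Leaf count: 8

8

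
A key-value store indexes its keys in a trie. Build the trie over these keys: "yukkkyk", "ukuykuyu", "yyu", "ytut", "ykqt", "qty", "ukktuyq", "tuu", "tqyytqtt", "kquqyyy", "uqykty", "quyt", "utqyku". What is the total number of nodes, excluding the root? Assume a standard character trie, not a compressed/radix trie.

61

Insert word by word; a character creates a node only if that edge doesn't already exist:
  "yukkkyk" → 7 new (y, u, k, k, k, y, k)
  "ukuykuyu" → 8 new (u, k, u, y, k, u, y, u)
  "yyu" → prefix "y" already present; 2 new (y, u)
  "ytut" → prefix "y" already present; 3 new (t, u, t)
  "ykqt" → prefix "y" already present; 3 new (k, q, t)
  "qty" → 3 new (q, t, y)
  "ukktuyq" → prefix "uk" already present; 5 new (k, t, u, y, q)
  "tuu" → 3 new (t, u, u)
  "tqyytqtt" → prefix "t" already present; 7 new (q, y, y, t, q, t, t)
  "kquqyyy" → 7 new (k, q, u, q, y, y, y)
  "uqykty" → prefix "u" already present; 5 new (q, y, k, t, y)
  "quyt" → prefix "q" already present; 3 new (u, y, t)
  "utqyku" → prefix "u" already present; 5 new (t, q, y, k, u)
Total nodes = 7 + 8 + 2 + 3 + 3 + 3 + 5 + 3 + 7 + 7 + 5 + 3 + 5 = 61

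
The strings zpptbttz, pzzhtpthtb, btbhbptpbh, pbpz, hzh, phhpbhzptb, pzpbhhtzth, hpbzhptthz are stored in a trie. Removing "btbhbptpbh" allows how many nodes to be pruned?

10

After clearing the end-marker at "btbhbptpbh", prune upward until reaching a node still needed by another word.
No other word shares any prefix with "btbhbptpbh", so all 10 of its nodes go.
Nodes removed: 10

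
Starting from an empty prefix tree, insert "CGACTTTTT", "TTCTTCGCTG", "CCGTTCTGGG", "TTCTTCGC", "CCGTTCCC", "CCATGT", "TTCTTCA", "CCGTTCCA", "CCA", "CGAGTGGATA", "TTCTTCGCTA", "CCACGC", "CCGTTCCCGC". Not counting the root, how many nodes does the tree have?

Count nodes per top-level branch (shared prefixes stored once):
  'C'-branch (CCA, CCACGC, CCATGT, CCGTTCCA, CCGTTCCC, CCGTTCCCGC, CCGTTCTGGG, CGACTTTTT, CGAGTGGATA): 37 nodes
  'T'-branch (TTCTTCA, TTCTTCGC, TTCTTCGCTA, TTCTTCGCTG): 12 nodes
Sum: 49

49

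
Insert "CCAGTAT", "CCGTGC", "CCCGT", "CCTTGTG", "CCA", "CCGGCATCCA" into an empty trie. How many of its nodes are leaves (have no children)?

Leaves are exactly the stored words that no other stored word extends.
Those words: "CCAGTAT", "CCCGT", "CCGGCATCCA", "CCGTGC", "CCTTGTG"
Leaf count: 5

5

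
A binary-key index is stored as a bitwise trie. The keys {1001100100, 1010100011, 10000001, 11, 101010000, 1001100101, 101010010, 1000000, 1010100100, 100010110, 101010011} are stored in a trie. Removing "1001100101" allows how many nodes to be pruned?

After clearing the end-marker at "1001100101", prune upward until reaching a node still needed by another word.
The suffix "1" (1 node) is used only by "1001100101"; the node for "100110010" still has the child "0", so pruning stops there.
Nodes removed: 1

1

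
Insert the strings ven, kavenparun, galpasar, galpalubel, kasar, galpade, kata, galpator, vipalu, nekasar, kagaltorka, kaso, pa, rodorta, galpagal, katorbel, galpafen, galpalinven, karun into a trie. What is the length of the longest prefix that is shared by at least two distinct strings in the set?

6

The deepest shared node is where two words last agree before diverging.
e.g. "galpalinven" and "galpalubel" share the prefix "galpal" of length 6; no pair shares a longer one.
Longest shared-prefix length: 6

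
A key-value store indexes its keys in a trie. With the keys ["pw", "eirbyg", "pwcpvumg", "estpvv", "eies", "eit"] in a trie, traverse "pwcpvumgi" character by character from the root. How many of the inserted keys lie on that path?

2

Check each prefix of "pwcpvumgi" against the stored set — each match is an end-marker on the path.
Prefixes of the query that are stored words: "pw", "pwcpvumg"
Count: 2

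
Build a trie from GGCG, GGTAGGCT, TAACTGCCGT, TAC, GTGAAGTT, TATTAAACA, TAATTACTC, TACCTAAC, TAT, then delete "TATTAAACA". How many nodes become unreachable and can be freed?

6

After clearing the end-marker at "TATTAAACA", prune upward until reaching a node still needed by another word.
The suffix "TAAACA" (6 nodes) is used only by "TATTAAACA"; "TAT" is itself a stored word, so pruning stops there.
Nodes removed: 6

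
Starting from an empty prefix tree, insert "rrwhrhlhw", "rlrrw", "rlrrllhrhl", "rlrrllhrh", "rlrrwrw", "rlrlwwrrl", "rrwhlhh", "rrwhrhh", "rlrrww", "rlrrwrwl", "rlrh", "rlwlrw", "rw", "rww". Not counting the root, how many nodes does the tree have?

Trace insertions, counting only characters that open a new branch:
  "rrwhrhlhw" → 9 new (r, r, w, h, r, h, l, h, w)
  "rlrrw" → prefix "r" already present; 4 new (l, r, r, w)
  "rlrrllhrhl" → prefix "rlrr" already present; 6 new (l, l, h, r, h, l)
  "rlrrllhrh" → prefix "rlrrllhrh" already present; 0 new (none)
  "rlrrwrw" → prefix "rlrrw" already present; 2 new (r, w)
  "rlrlwwrrl" → prefix "rlr" already present; 6 new (l, w, w, r, r, l)
  "rrwhlhh" → prefix "rrwh" already present; 3 new (l, h, h)
  "rrwhrhh" → prefix "rrwhrh" already present; 1 new (h)
  "rlrrww" → prefix "rlrrw" already present; 1 new (w)
  "rlrrwrwl" → prefix "rlrrwrw" already present; 1 new (l)
  "rlrh" → prefix "rlr" already present; 1 new (h)
  "rlwlrw" → prefix "rl" already present; 4 new (w, l, r, w)
  "rw" → prefix "r" already present; 1 new (w)
  "rww" → prefix "rw" already present; 1 new (w)
Total nodes = 9 + 4 + 6 + 0 + 2 + 6 + 3 + 1 + 1 + 1 + 1 + 4 + 1 + 1 = 40

40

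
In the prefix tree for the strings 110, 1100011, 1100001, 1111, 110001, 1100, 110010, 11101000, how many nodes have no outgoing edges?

A leaf is a node with no children — equivalently, the end of a word that is not a proper prefix of any other stored word.
Those words: "1100001", "1100011", "110010", "11101000", "1111"
Leaf count: 5

5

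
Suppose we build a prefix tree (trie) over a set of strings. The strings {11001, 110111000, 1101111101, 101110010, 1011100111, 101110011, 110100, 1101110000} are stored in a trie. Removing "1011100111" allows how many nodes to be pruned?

1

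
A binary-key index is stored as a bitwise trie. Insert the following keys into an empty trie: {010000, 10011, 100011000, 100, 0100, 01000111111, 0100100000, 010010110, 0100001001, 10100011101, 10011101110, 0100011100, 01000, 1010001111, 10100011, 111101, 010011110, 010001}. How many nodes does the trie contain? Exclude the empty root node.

63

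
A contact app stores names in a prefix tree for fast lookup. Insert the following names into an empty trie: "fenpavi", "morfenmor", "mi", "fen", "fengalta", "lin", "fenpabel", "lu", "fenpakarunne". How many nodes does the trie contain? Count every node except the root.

Insert word by word; a character creates a node only if that edge doesn't already exist:
  "fenpavi" → 7 new (f, e, n, p, a, v, i)
  "morfenmor" → 9 new (m, o, r, f, e, n, m, o, r)
  "mi" → prefix "m" already present; 1 new (i)
  "fen" → prefix "fen" already present; 0 new (none)
  "fengalta" → prefix "fen" already present; 5 new (g, a, l, t, a)
  "lin" → 3 new (l, i, n)
  "fenpabel" → prefix "fenpa" already present; 3 new (b, e, l)
  "lu" → prefix "l" already present; 1 new (u)
  "fenpakarunne" → prefix "fenpa" already present; 7 new (k, a, r, u, n, n, e)
Total nodes = 7 + 9 + 1 + 0 + 5 + 3 + 3 + 1 + 7 = 36

36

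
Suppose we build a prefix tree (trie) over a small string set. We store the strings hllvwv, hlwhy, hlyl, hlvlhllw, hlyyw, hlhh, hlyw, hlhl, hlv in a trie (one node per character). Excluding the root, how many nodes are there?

Trie structure (* marks end of a word):
(root)
└─ h
   └─ l
      ├─ h
      │  ├─ h *
      │  └─ l *
      ├─ l
      │  └─ v
      │     └─ w
      │        └─ v *
      ├─ v *
      │  └─ l
      │     └─ h
      │        └─ l
      │           └─ l
      │              └─ w *
      ├─ w
      │  └─ h
      │     └─ y *
      └─ y
         ├─ l *
         ├─ w *
         └─ y
            └─ w *
Counting every labelled node above: 23.

23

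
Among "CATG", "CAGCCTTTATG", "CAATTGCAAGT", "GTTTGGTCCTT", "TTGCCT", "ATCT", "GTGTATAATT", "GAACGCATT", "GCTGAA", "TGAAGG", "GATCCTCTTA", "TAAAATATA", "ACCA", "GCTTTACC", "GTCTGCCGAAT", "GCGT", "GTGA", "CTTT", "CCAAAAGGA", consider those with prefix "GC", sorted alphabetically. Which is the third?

Words with prefix "GC", in lexicographic order: "GCGT", "GCTGAA", "GCTTTACC"
Position 3: GCTTTACC

GCTTTACC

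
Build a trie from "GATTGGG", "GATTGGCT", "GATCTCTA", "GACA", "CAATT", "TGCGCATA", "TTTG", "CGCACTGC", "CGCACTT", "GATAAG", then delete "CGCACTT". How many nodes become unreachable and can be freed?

1

A node on "CGCACTT"'s path can go only if nothing else ends at it or branches off below it.
The suffix "T" (1 node) is used only by "CGCACTT"; the node for "CGCACT" still has the child "G", so pruning stops there.
Nodes removed: 1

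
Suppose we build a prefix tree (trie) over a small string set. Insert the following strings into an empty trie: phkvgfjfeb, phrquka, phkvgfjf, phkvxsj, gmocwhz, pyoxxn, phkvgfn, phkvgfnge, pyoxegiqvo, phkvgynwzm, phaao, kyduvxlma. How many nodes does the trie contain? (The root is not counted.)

56

Insert word by word; a character creates a node only if that edge doesn't already exist:
  "phkvgfjfeb" → 10 new (p, h, k, v, g, f, j, f, e, b)
  "phrquka" → prefix "ph" already present; 5 new (r, q, u, k, a)
  "phkvgfjf" → prefix "phkvgfjf" already present; 0 new (none)
  "phkvxsj" → prefix "phkv" already present; 3 new (x, s, j)
  "gmocwhz" → 7 new (g, m, o, c, w, h, z)
  "pyoxxn" → prefix "p" already present; 5 new (y, o, x, x, n)
  "phkvgfn" → prefix "phkvgf" already present; 1 new (n)
  "phkvgfnge" → prefix "phkvgfn" already present; 2 new (g, e)
  "pyoxegiqvo" → prefix "pyox" already present; 6 new (e, g, i, q, v, o)
  "phkvgynwzm" → prefix "phkvg" already present; 5 new (y, n, w, z, m)
  "phaao" → prefix "ph" already present; 3 new (a, a, o)
  "kyduvxlma" → 9 new (k, y, d, u, v, x, l, m, a)
Total nodes = 10 + 5 + 0 + 3 + 7 + 5 + 1 + 2 + 6 + 5 + 3 + 9 = 56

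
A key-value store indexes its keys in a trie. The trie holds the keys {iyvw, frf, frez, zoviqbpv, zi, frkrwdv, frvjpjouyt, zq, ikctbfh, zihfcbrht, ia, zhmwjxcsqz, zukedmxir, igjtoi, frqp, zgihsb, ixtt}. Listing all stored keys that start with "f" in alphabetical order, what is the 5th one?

Words with prefix "f", in lexicographic order: "frez", "frf", "frkrwdv", "frqp", "frvjpjouyt"
The 5th is frvjpjouyt.

frvjpjouyt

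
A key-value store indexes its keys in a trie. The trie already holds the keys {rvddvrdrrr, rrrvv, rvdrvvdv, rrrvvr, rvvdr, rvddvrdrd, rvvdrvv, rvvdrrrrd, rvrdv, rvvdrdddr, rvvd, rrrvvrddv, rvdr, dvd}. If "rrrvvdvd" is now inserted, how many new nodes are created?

3

Walking "rrrvvdvd" from the root, the first 5 characters ("rrrvv") follow existing edges; "d" is the first miss.
New nodes needed: |"rrrvvdvd"| − 5 = 8 − 5 = 3.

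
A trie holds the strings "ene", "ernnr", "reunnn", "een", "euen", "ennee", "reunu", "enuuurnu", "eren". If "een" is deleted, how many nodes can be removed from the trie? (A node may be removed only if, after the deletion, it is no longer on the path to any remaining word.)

2

After clearing the end-marker at "een", prune upward until reaching a node still needed by another word.
The suffix "en" (2 nodes) is used only by "een"; the node for "e" still has the child "n", so pruning stops there.
Nodes removed: 2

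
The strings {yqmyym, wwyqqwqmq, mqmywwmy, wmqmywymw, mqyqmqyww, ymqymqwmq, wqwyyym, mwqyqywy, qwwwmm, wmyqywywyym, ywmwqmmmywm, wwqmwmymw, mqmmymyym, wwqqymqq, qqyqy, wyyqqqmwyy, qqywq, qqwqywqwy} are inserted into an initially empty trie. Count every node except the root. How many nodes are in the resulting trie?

124

Count nodes per top-level branch (shared prefixes stored once):
  'm'-branch (mqmmymyym, mqmywwmy, mqyqmqyww, mwqyqywy): 28 nodes
  'q'-branch (qqwqywqwy, qqyqy, qqywq, qwwwmm): 19 nodes
  'w'-branch (wmqmywymw, wmyqywywyym, wqwyyym, wwqmwmymw, wwqqymqq, wwyqqwqmq, wyyqqqmwyy): 53 nodes
  'y'-branch (ymqymqwmq, yqmyym, ywmwqmmmywm): 24 nodes
Sum: 124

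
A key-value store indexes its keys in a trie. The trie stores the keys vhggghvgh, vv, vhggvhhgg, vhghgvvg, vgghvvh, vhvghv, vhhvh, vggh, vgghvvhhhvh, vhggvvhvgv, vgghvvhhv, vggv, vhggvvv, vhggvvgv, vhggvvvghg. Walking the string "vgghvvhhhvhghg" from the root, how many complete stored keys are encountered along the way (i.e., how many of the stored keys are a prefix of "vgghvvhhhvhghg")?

Walk "vgghvvhhhvhghg" from the root; an end-of-word marker is hit whenever a stored word is a prefix of "vgghvvhhhvhghg".
Prefixes of the query that are stored words: "vggh", "vgghvvh", "vgghvvhhhvh"
Count: 3

3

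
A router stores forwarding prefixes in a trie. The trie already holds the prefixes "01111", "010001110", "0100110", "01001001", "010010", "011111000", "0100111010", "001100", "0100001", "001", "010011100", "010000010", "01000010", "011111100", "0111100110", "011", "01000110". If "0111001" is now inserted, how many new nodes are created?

The longest prefix of "0111001" already in the trie is "0111" (length 4).
So 7 − 4 = 3 new nodes.

3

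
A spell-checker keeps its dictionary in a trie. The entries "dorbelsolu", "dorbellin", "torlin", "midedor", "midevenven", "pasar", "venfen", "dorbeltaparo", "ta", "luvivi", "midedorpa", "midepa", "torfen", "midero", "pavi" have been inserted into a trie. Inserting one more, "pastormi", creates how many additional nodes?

5

"pas" is already a path in the trie; the remaining "tormi" must be added.
New nodes needed: |"pastormi"| − 3 = 8 − 3 = 5.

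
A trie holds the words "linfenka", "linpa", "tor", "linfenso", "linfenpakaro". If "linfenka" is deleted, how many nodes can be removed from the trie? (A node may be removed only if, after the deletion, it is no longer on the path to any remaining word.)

A node on "linfenka"'s path can go only if nothing else ends at it or branches off below it.
The suffix "ka" (2 nodes) is used only by "linfenka"; the node for "linfen" still has the child "s", so pruning stops there.
Nodes removed: 2

2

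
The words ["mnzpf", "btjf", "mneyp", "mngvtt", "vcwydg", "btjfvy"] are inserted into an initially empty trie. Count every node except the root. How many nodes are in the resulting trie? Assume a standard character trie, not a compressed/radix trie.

Trie structure (* marks end of a word):
(root)
├─ b
│  └─ t
│     └─ j
│        └─ f *
│           └─ v
│              └─ y *
├─ m
│  └─ n
│     ├─ e
│     │  └─ y
│     │     └─ p *
│     ├─ g
│     │  └─ v
│     │     └─ t
│     │        └─ t *
│     └─ z
│        └─ p
│           └─ f *
└─ v
   └─ c
      └─ w
         └─ y
            └─ d
               └─ g *
Counting every labelled node above: 24.

24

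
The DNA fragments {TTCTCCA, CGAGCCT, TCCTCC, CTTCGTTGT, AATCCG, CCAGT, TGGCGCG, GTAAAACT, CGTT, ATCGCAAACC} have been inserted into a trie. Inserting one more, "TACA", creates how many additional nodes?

"T" is already a path in the trie; the remaining "ACA" must be added.
So 4 − 1 = 3 new nodes.

3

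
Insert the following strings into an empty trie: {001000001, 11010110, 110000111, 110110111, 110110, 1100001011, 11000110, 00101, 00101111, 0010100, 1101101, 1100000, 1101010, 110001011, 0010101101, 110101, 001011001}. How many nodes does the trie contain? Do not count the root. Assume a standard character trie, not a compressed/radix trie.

52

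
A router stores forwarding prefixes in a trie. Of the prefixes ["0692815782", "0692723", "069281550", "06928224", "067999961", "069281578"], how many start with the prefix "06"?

6

Filter for entries beginning with "06":
Matches: "067999961", "0692723", "069281550", "069281578", "0692815782", "06928224"
Count: 6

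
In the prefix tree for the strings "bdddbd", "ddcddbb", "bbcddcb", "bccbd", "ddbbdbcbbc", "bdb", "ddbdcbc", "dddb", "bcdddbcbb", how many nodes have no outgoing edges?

9

Leaves are exactly the stored words that no other stored word extends.
Those words: "bbcddcb", "bccbd", "bcdddbcbb", "bdb", "bdddbd", "ddbbdbcbbc", "ddbdcbc", "ddcddbb", "dddb"
Leaf count: 9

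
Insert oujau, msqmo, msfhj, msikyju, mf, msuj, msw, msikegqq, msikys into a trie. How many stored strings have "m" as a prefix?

8

Filter for entries beginning with "m":
Matches: "mf", "msfhj", "msikegqq", "msikyju", "msikys", "msqmo", "msuj", "msw"
Count: 8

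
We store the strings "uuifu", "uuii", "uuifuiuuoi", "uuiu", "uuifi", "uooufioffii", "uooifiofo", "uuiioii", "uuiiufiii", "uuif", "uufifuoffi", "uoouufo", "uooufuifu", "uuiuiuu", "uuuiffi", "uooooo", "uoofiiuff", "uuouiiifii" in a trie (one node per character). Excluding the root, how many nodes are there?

77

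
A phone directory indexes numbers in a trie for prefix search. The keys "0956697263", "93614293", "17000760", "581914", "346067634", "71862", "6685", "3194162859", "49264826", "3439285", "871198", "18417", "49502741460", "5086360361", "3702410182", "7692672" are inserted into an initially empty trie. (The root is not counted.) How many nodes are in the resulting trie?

115

Count nodes per top-level branch (shared prefixes stored once):
  '0'-branch (0956697263): 10 nodes
  '1'-branch (17000760, 18417): 12 nodes
  '3'-branch (3194162859, 3439285, 346067634, 3702410182): 32 nodes
  '4'-branch (49264826, 49502741460): 17 nodes
  '5'-branch (5086360361, 581914): 15 nodes
  '6'-branch (6685): 4 nodes
  '7'-branch (71862, 7692672): 11 nodes
  '8'-branch (871198): 6 nodes
  '9'-branch (93614293): 8 nodes
Sum: 115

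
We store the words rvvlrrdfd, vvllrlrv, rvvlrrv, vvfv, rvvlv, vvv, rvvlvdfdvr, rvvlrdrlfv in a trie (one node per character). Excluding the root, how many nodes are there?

Insert word by word; a character creates a node only if that edge doesn't already exist:
  "rvvlrrdfd" → 9 new (r, v, v, l, r, r, d, f, d)
  "vvllrlrv" → 8 new (v, v, l, l, r, l, r, v)
  "rvvlrrv" → prefix "rvvlrr" already present; 1 new (v)
  "vvfv" → prefix "vv" already present; 2 new (f, v)
  "rvvlv" → prefix "rvvl" already present; 1 new (v)
  "vvv" → prefix "vv" already present; 1 new (v)
  "rvvlvdfdvr" → prefix "rvvlv" already present; 5 new (d, f, d, v, r)
  "rvvlrdrlfv" → prefix "rvvlr" already present; 5 new (d, r, l, f, v)
Total nodes = 9 + 8 + 1 + 2 + 1 + 1 + 5 + 5 = 32

32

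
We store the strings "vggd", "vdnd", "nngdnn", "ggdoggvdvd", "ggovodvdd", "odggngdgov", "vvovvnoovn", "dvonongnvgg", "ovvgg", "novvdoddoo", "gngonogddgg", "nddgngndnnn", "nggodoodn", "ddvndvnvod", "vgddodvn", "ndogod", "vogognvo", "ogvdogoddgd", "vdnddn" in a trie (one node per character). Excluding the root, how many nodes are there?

139

Count nodes per top-level branch (shared prefixes stored once):
  'd'-branch (ddvndvnvod, dvonongnvgg): 20 nodes
  'g'-branch (ggdoggvdvd, ggovodvdd, gngonogddgg): 27 nodes
  'n'-branch (nddgngndnnn, ndogod, nggodoodn, nngdnn, novvdoddoo): 37 nodes
  'o'-branch (odggngdgov, ogvdogoddgd, ovvgg): 24 nodes
  'v'-branch (vdnd, vdnddn, vgddodvn, vggd, vogognvo, vvovvnoovn): 31 nodes
Sum: 139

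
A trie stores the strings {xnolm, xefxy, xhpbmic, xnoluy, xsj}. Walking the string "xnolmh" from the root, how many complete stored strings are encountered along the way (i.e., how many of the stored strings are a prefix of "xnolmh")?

1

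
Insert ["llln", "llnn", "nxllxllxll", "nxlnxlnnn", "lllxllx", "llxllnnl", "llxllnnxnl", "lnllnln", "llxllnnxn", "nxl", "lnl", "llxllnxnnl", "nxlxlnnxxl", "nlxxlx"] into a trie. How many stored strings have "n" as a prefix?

5

Walk to "n"; the words in its subtree are exactly those with that prefix.
Matches: "nlxxlx", "nxl", "nxllxllxll", "nxlnxlnnn", "nxlxlnnxxl"
Count: 5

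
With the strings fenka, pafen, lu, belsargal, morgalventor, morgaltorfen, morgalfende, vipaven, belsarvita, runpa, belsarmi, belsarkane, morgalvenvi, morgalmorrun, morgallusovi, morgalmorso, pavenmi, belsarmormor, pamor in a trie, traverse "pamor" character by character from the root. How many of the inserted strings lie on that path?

1

Walk "pamor" from the root; an end-of-word marker is hit whenever a stored word is a prefix of "pamor".
Prefixes of the query that are stored words: "pamor"
Count: 1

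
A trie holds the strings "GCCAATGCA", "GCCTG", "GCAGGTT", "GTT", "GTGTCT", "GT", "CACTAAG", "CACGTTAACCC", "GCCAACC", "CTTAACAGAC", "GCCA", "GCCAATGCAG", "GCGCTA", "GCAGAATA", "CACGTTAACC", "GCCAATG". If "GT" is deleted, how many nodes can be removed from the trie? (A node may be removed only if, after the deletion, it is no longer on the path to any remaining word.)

0

A node on "GT"'s path can go only if nothing else ends at it or branches off below it.
Every node on "GT" is still needed (e.g. by "GTT"), so nothing is freed.
Nodes removed: 0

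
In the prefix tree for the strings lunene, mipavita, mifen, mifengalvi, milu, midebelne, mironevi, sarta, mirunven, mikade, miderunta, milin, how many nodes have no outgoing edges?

11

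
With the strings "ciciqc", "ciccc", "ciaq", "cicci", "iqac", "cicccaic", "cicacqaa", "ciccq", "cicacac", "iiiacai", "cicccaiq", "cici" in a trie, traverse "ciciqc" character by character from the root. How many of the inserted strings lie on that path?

2

Walk "ciciqc" from the root; an end-of-word marker is hit whenever a stored word is a prefix of "ciciqc".
Prefixes of the query that are stored words: "cici", "ciciqc"
Count: 2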